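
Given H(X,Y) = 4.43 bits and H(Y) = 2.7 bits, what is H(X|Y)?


H(X|Y) = H(X,Y) - H(Y) = 4.43 - 2.7 = 1.73

1.73 bits


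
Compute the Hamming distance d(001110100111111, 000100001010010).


Count differing positions: . . ^ . ^ . ^ . ^ ^ . ^ ^ . ^ = 8 differences

8


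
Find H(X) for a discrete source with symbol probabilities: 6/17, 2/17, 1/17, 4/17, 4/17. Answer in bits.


H = -sum(p_i * log2(p_i)). Terms: -(6/17)*log2(6/17) = 0.530294; -(2/17)*log2(2/17) = 0.363231; -(1/17)*log2(1/17) = 0.240439; -(4/17)*log2(4/17) = 0.491168; -(4/17)*log2(4/17) = 0.491168. H = 0.530294 + 0.363231 + 0.240439 + 0.491168 + 0.491168 = 2.1163

2.1163 bits


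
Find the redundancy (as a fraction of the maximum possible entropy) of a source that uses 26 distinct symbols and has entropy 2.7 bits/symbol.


H_max = log2(K) = log2(26) = 4.7004 bits/symbol. Redundancy = 1 - H/H_max = 1 - 2.7/4.7004 = 1 - 0.5744 = 0.4256

0.4256


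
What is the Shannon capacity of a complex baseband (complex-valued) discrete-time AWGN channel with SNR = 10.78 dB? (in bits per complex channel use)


SNR_linear = 10^(10.78/10) = 11.9674; C = log2(1 + SNR_linear) = log2(1 + 11.9674) = 3.6968

3.6968 bits/channel use


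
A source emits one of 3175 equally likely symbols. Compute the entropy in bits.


H = log2(n) = log2(3175) = 11.6325

11.6325 bits


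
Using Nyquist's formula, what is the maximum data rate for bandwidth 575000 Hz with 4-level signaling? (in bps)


Rate = 2 * B * log2(M) = 2 * 575000 * 2.0 = 2300000.0

2300000.0 bps


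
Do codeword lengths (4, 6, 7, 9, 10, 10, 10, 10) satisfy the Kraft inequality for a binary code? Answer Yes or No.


Kraft sum = sum(2^(-l_i)) = 0.0918, need <= 1. Result: satisfied (a binary prefix-free code with these lengths exists)

Yes


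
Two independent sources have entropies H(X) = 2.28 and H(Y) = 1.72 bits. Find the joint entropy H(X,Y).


For independent variables, H(X,Y) = H(X) + H(Y) = 2.28 + 1.72 = 4.0

4.0 bits


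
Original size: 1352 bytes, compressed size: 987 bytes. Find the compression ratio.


Ratio = original / compressed = 1352 / 987 = 1.3698

1.3698


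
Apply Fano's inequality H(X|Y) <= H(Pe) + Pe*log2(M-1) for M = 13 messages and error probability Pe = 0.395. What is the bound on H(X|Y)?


H(Pe) = -Pe*log2(Pe) - (1-Pe)*log2(1-Pe) = -0.395*log2(0.395) - 0.605*log2(0.605) = 0.529330 + 0.438621 = 0.968. Pe*log2(M-1) = 0.395*log2(12) = 1.416060. Bound = H(Pe) + Pe*log2(M-1) = 0.529330 + 0.438621 + 1.416060 = 2.384

2.384 bits


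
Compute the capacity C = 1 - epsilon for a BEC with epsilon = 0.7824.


C = 1 - epsilon = 1 - 0.7824 = 0.2176

0.2176 bits


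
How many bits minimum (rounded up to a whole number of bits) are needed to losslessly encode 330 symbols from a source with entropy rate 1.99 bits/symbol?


Minimum bits >= n * H = 330 * 1.99 = 656.7, rounded up to a whole number of bits = 657

657 bits


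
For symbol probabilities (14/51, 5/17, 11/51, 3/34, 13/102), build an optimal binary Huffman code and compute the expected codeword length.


Huffman construction (repeatedly merge the two least-probable nodes; each merge adds 1 bit to every symbol beneath it): 3/34 + 13/102 = 11/51; 11/51 + 11/51 = 22/51; 14/51 + 5/17 = 29/51; 22/51 + 29/51 = 1. Resulting codeword lengths (in the order the probabilities were given): (2, 2, 2, 3, 3). L_avg = sum(p_i * l_i) = 14/51*2 + 5/17*2 + 11/51*2 + 3/34*3 + 13/102*3 = 113/51 = 2.2157

2.2157 bits


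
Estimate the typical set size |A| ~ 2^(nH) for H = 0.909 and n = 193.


log2|A_typical| = nH = 193 * 0.909 = 175.437, so |A_typical| ~ 2^175.437 = 6.483e+52

6.483e+52


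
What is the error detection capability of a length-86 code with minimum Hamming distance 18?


Detection capability = d_min - 1 = 18 - 1 = 17

17 errors


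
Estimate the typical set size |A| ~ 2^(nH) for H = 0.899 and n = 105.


log2|A_typical| = nH = 105 * 0.899 = 94.395, so |A_typical| ~ 2^94.395 = 2.605e+28

2.605e+28


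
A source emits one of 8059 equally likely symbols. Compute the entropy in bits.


H = log2(n) = log2(8059) = 12.9764

12.9764 bits


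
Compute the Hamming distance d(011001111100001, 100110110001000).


Count differing positions: ^ ^ ^ ^ ^ ^ . . ^ ^ . ^ . . ^ = 10 differences

10


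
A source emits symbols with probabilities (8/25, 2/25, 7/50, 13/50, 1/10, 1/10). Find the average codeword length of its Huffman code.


Huffman construction (repeatedly merge the two least-probable nodes; each merge adds 1 bit to every symbol beneath it): 2/25 + 1/10 = 9/50; 1/10 + 7/50 = 6/25; 9/50 + 6/25 = 21/50; 13/50 + 8/25 = 29/50; 21/50 + 29/50 = 1. Resulting codeword lengths (in the order the probabilities were given): (2, 3, 3, 2, 3, 3). L_avg = sum(p_i * l_i) = 8/25*2 + 2/25*3 + 7/50*3 + 13/50*2 + 1/10*3 + 1/10*3 = 121/50 = 2.42

2.42 bits


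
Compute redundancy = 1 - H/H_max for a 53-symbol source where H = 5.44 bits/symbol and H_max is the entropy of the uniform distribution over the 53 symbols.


H_max = log2(K) = log2(53) = 5.7279 bits/symbol. Redundancy = 1 - H/H_max = 1 - 5.44/5.7279 = 1 - 0.9497 = 0.0503

0.0503


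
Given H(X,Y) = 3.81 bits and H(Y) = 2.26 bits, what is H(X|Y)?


H(X|Y) = H(X,Y) - H(Y) = 3.81 - 2.26 = 1.55

1.55 bits


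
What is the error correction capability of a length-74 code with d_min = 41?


Correction capability = floor((d-1)/2) = floor((41-1)/2) = 20

20 errors


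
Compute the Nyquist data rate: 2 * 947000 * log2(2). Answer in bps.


Rate = 2 * B * log2(M) = 2 * 947000 * 1.0 = 1894000.0

1894000.0 bps


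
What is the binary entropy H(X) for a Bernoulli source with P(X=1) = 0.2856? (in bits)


H = -p*log2(p) - (1-p)*log2(1-p). -0.2856*log2(0.2856) = 0.516345; -0.7144*log2(0.7144) = 0.346624. H = 0.516345 + 0.346624 = 0.863

0.863 bits


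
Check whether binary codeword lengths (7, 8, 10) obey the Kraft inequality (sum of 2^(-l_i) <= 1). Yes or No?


Kraft sum = sum(2^(-l_i)) = 0.0127, need <= 1. Result: satisfied (a binary prefix-free code with these lengths exists)

Yes


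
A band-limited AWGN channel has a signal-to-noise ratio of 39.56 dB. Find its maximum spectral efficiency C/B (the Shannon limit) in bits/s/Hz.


SNR_linear = 10^(39.56/10) = 9036.4947; C/B = log2(1 + SNR_linear) = log2(1 + 9036.4947) = 13.1417

13.1417 bits/s/Hz


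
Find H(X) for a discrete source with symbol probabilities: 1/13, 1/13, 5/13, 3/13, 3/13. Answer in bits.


H = -sum(p_i * log2(p_i)). Terms: -(1/13)*log2(1/13) = 0.284649; -(1/13)*log2(1/13) = 0.284649; -(5/13)*log2(5/13) = 0.530197; -(3/13)*log2(3/13) = 0.488187; -(3/13)*log2(3/13) = 0.488187. H = 0.284649 + 0.284649 + 0.530197 + 0.488187 + 0.488187 = 2.0759

2.0759 bits


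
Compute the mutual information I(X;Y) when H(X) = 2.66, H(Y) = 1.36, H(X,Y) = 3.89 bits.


I(X;Y) = H(X) + H(Y) - H(X,Y) = 2.66 + 1.36 - 3.89 = 0.13

0.13 bits


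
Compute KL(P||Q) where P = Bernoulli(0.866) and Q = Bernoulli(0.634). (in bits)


KL = p*log2(p/q) + (1-p)*log2((1-p)/(1-q)) = 0.866*log2(0.866/0.634) + 0.134*log2(0.134/0.366) = 0.1954

0.1954 bits


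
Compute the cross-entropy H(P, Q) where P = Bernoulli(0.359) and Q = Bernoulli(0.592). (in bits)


H(P,Q) = -p*log2(q) - (1-p)*log2(1-q). -0.359*log2(0.592) = 0.271523; -0.641*log2(0.408) = 0.829043. H(P,Q) = 0.271523 + 0.829043 = 1.1006

1.1006 bits


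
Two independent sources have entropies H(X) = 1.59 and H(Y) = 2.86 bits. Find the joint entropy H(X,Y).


For independent variables, H(X,Y) = H(X) + H(Y) = 1.59 + 2.86 = 4.45

4.45 bits


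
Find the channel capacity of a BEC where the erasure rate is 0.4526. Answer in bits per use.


C = 1 - epsilon = 1 - 0.4526 = 0.5474

0.5474 bits


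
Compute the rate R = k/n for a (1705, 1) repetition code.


Rate = k/n = 1/1705

1/1705


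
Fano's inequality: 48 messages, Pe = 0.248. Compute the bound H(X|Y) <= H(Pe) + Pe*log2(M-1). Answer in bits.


H(Pe) = -Pe*log2(Pe) - (1-Pe)*log2(1-Pe) = -0.248*log2(0.248) - 0.752*log2(0.752) = 0.498874 + 0.309219 = 0.8081. Pe*log2(M-1) = 0.248*log2(47) = 1.377538. Bound = H(Pe) + Pe*log2(M-1) = 0.498874 + 0.309219 + 1.377538 = 2.1856

2.1856 bits


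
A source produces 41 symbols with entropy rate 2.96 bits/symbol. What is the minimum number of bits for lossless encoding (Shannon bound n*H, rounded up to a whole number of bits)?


Minimum bits >= n * H = 41 * 2.96 = 121.36, rounded up to a whole number of bits = 122

122 bits


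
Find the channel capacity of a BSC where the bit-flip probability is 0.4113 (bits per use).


H(p) = -p*log2(p) - (1-p)*log2(1-p) = -0.4113*log2(0.4113) - 0.5887*log2(0.5887) = 0.527178 + 0.450000 = 0.9772. C = 1 - H(p) = 1 - 0.9772 = 0.0228

0.0228 bits


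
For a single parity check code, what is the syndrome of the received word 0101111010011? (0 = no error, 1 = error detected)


Syndrome = XOR of all bits = 0 XOR 1 XOR 0 XOR 1 XOR 1 XOR 1 XOR 1 XOR 0 XOR 1 XOR 0 XOR 0 XOR 1 XOR 1 = 0

0


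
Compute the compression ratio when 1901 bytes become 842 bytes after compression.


Ratio = original / compressed = 1901 / 842 = 2.2577

2.2577


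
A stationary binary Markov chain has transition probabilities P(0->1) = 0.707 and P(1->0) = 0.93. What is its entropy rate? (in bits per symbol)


Stationary distribution: pi_0 = p10/(p01+p10) = 0.5681, pi_1 = 0.4319. Entropy rate H' = pi_0*H(p01) + pi_1*H(p10) = 0.5681*0.8726 + 0.4319*0.3659 = 0.6538

0.6538 bits/symbol


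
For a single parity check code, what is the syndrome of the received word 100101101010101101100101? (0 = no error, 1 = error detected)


Syndrome = XOR of all bits = 1 XOR 0 XOR 0 XOR 1 XOR 0 XOR 1 XOR 1 XOR 0 XOR 1 XOR 0 XOR 1 XOR 0 XOR 1 XOR 0 XOR 1 XOR 1 XOR 0 XOR 1 XOR 1 XOR 0 XOR 0 XOR 1 XOR 0 XOR 1 = 1

1


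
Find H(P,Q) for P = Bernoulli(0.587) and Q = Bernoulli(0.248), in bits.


H(P,Q) = -p*log2(q) - (1-p)*log2(1-q). -0.587*log2(0.248) = 1.180802; -0.413*log2(0.752) = 0.169824. H(P,Q) = 1.180802 + 0.169824 = 1.3506

1.3506 bits


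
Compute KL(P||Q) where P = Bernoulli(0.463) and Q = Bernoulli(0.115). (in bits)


KL = p*log2(p/q) + (1-p)*log2((1-p)/(1-q)) = 0.463*log2(0.463/0.115) + 0.537*log2(0.537/0.885) = 0.5433

0.5433 bits


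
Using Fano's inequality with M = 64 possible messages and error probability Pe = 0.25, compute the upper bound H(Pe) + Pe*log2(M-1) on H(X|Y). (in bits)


H(Pe) = -Pe*log2(Pe) - (1-Pe)*log2(1-Pe) = -0.25*log2(0.25) - 0.75*log2(0.75) = 0.500000 + 0.311278 = 0.8113. Pe*log2(M-1) = 0.25*log2(63) = 1.494320. Bound = H(Pe) + Pe*log2(M-1) = 0.500000 + 0.311278 + 1.494320 = 2.3056

2.3056 bits


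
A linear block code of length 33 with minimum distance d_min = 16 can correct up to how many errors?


Correction capability = floor((d-1)/2) = floor((16-1)/2) = 7

7 errors


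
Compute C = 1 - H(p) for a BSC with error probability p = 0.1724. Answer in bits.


H(p) = -p*log2(p) - (1-p)*log2(1-p) = -0.1724*log2(0.1724) - 0.8276*log2(0.8276) = 0.437235 + 0.225930 = 0.6632. C = 1 - H(p) = 1 - 0.6632 = 0.3368

0.3368 bits


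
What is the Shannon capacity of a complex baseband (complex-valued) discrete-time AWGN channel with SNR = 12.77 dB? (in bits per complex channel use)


SNR_linear = 10^(12.77/10) = 18.9234; C = log2(1 + SNR_linear) = log2(1 + 18.9234) = 4.3164

4.3164 bits/channel use


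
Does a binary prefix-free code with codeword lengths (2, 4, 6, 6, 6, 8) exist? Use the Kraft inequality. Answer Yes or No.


Kraft sum = sum(2^(-l_i)) = 0.3633, need <= 1. Result: satisfied (a binary prefix-free code with these lengths exists)

Yes


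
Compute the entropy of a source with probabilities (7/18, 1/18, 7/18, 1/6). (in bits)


H = -sum(p_i * log2(p_i)). Terms: -(7/18)*log2(7/18) = 0.529888; -(1/18)*log2(1/18) = 0.231663; -(7/18)*log2(7/18) = 0.529888; -(1/6)*log2(1/6) = 0.430827. H = 0.529888 + 0.231663 + 0.529888 + 0.430827 = 1.7223

1.7223 bits


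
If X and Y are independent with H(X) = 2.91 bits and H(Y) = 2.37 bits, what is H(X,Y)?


For independent variables, H(X,Y) = H(X) + H(Y) = 2.91 + 2.37 = 5.28

5.28 bits


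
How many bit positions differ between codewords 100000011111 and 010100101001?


Count differing positions: ^ ^ . ^ . . ^ ^ . ^ ^ . = 7 differences

7


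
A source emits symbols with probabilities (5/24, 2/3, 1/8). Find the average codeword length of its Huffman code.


Huffman construction (repeatedly merge the two least-probable nodes; each merge adds 1 bit to every symbol beneath it): 1/8 + 5/24 = 1/3; 1/3 + 2/3 = 1. Resulting codeword lengths (in the order the probabilities were given): (2, 1, 2). L_avg = sum(p_i * l_i) = 5/24*2 + 2/3*1 + 1/8*2 = 4/3 = 1.3333

1.3333 bits


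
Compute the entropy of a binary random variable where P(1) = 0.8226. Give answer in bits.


H = -p*log2(p) - (1-p)*log2(1-p). -0.8226*log2(0.8226) = 0.231757; -0.1774*log2(0.1774) = 0.442599. H = 0.231757 + 0.442599 = 0.6744

0.6744 bits


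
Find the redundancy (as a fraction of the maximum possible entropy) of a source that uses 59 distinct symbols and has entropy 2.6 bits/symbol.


H_max = log2(K) = log2(59) = 5.8826 bits/symbol. Redundancy = 1 - H/H_max = 1 - 2.6/5.8826 = 1 - 0.442 = 0.558

0.558


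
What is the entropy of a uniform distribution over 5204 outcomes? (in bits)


H = log2(n) = log2(5204) = 12.3454

12.3454 bits


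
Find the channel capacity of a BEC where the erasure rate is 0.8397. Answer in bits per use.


C = 1 - epsilon = 1 - 0.8397 = 0.1603

0.1603 bits


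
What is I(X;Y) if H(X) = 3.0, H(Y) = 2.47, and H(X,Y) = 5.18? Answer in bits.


I(X;Y) = H(X) + H(Y) - H(X,Y) = 3.0 + 2.47 - 5.18 = 0.29

0.29 bits


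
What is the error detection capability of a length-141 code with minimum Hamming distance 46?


Detection capability = d_min - 1 = 46 - 1 = 45

45 errors


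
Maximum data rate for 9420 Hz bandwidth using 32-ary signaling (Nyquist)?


Rate = 2 * B * log2(M) = 2 * 9420 * 5.0 = 94200.0

94200.0 bps


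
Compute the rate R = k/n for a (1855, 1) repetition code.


Rate = k/n = 1/1855

1/1855


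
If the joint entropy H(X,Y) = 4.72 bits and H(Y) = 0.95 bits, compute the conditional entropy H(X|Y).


H(X|Y) = H(X,Y) - H(Y) = 4.72 - 0.95 = 3.77

3.77 bits


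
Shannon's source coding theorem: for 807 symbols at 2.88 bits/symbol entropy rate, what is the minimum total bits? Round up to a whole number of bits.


Minimum bits >= n * H = 807 * 2.88 = 2324.16, rounded up to a whole number of bits = 2325

2325 bits


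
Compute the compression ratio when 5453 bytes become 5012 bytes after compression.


Ratio = original / compressed = 5453 / 5012 = 1.088

1.088


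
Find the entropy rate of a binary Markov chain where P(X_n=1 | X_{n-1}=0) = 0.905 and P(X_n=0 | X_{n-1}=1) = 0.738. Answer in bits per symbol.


Stationary distribution: pi_0 = p10/(p01+p10) = 0.4492, pi_1 = 0.5508. Entropy rate H' = pi_0*H(p01) + pi_1*H(p10) = 0.4492*0.4529 + 0.5508*0.8297 = 0.6605

0.6605 bits/symbol


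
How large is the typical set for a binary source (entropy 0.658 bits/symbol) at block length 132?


log2|A_typical| = nH = 132 * 0.658 = 86.856, so |A_typical| ~ 2^86.856 = 1.400e+26

1.400e+26


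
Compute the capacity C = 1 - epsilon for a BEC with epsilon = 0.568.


C = 1 - epsilon = 1 - 0.568 = 0.432

0.432 bits


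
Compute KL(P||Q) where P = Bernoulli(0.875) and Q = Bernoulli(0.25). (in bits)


KL = p*log2(p/q) + (1-p)*log2((1-p)/(1-q)) = 0.875*log2(0.875/0.25) + 0.125*log2(0.125/0.75) = 1.2583

1.2583 bits


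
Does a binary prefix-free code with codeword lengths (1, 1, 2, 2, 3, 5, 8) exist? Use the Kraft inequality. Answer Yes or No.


Kraft sum = sum(2^(-l_i)) = 1.6602, need <= 1. Result: violated (a binary prefix-free code with these lengths cannot exist)

No


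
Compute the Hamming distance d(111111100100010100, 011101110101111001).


Count differing positions: ^ . . . ^ . . ^ . . . ^ ^ . ^ ^ . ^ = 8 differences

8


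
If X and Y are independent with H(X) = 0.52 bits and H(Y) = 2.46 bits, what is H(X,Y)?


For independent variables, H(X,Y) = H(X) + H(Y) = 0.52 + 2.46 = 2.98

2.98 bits


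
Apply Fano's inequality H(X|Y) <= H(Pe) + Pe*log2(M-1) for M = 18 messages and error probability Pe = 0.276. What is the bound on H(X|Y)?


H(Pe) = -Pe*log2(Pe) - (1-Pe)*log2(1-Pe) = -0.276*log2(0.276) - 0.724*log2(0.724) = 0.512604 + 0.337339 = 0.8499. Pe*log2(M-1) = 0.276*log2(17) = 1.128140. Bound = H(Pe) + Pe*log2(M-1) = 0.512604 + 0.337339 + 1.128140 = 1.9781

1.9781 bits


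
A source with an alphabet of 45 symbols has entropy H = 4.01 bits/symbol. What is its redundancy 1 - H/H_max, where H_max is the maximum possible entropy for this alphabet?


H_max = log2(K) = log2(45) = 5.4919 bits/symbol. Redundancy = 1 - H/H_max = 1 - 4.01/5.4919 = 1 - 0.7302 = 0.2698

0.2698


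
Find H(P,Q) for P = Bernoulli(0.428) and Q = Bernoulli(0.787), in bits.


H(P,Q) = -p*log2(q) - (1-p)*log2(1-q). -0.428*log2(0.787) = 0.147902; -0.572*log2(0.213) = 1.276175. H(P,Q) = 0.147902 + 1.276175 = 1.4241

1.4241 bits


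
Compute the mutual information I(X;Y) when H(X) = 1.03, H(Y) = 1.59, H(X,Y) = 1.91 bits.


I(X;Y) = H(X) + H(Y) - H(X,Y) = 1.03 + 1.59 - 1.91 = 0.71

0.71 bits


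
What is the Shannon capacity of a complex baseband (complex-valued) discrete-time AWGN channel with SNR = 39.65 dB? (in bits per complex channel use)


SNR_linear = 10^(39.65/10) = 9225.7143; C = log2(1 + SNR_linear) = log2(1 + 9225.7143) = 13.1716

13.1716 bits/channel use


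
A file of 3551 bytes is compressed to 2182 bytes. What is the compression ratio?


Ratio = original / compressed = 3551 / 2182 = 1.6274

1.6274


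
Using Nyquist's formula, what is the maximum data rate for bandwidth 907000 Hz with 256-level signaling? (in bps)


Rate = 2 * B * log2(M) = 2 * 907000 * 8.0 = 14512000.0

14512000.0 bps


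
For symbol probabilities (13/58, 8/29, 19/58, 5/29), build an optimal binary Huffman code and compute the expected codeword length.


Huffman construction (repeatedly merge the two least-probable nodes; each merge adds 1 bit to every symbol beneath it): 5/29 + 13/58 = 23/58; 8/29 + 19/58 = 35/58; 23/58 + 35/58 = 1. Resulting codeword lengths (in the order the probabilities were given): (2, 2, 2, 2). L_avg = sum(p_i * l_i) = 13/58*2 + 8/29*2 + 19/58*2 + 5/29*2 = 2

2.0 bits


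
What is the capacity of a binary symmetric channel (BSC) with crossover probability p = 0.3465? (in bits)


H(p) = -p*log2(p) - (1-p)*log2(1-p) = -0.3465*log2(0.3465) - 0.6535*log2(0.6535) = 0.529824 + 0.401080 = 0.9309. C = 1 - H(p) = 1 - 0.9309 = 0.0691

0.0691 bits


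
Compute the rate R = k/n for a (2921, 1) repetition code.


Rate = k/n = 1/2921

1/2921


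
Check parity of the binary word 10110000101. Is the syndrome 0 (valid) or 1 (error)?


Syndrome = XOR of all bits = 1 XOR 0 XOR 1 XOR 1 XOR 0 XOR 0 XOR 0 XOR 0 XOR 1 XOR 0 XOR 1 = 1

1


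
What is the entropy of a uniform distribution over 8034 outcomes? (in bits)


H = log2(n) = log2(8034) = 12.9719

12.9719 bits


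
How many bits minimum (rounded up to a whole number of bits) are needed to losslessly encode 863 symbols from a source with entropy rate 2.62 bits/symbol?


Minimum bits >= n * H = 863 * 2.62 = 2261.06, rounded up to a whole number of bits = 2262

2262 bits


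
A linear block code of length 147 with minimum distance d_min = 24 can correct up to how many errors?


Correction capability = floor((d-1)/2) = floor((24-1)/2) = 11

11 errors


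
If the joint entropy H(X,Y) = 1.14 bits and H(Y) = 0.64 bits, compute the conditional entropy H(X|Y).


H(X|Y) = H(X,Y) - H(Y) = 1.14 - 0.64 = 0.5

0.5 bits


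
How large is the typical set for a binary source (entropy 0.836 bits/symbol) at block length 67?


log2|A_typical| = nH = 67 * 0.836 = 56.012, so |A_typical| ~ 2^56.012 = 7.266e+16

7.266e+16


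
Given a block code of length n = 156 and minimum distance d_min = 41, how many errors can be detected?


Detection capability = d_min - 1 = 41 - 1 = 40

40 errors


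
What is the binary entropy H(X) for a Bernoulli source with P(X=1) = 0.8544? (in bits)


H = -p*log2(p) - (1-p)*log2(1-p). -0.8544*log2(0.8544) = 0.193963; -0.1456*log2(0.1456) = 0.404756. H = 0.193963 + 0.404756 = 0.5987

0.5987 bits


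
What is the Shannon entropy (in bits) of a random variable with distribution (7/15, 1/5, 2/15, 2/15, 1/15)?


H = -sum(p_i * log2(p_i)). Terms: -(7/15)*log2(7/15) = 0.513117; -(1/5)*log2(1/5) = 0.464386; -(2/15)*log2(2/15) = 0.387585; -(2/15)*log2(2/15) = 0.387585; -(1/15)*log2(1/15) = 0.260459. H = 0.513117 + 0.464386 + 0.387585 + 0.387585 + 0.260459 = 2.0131

2.0131 bits


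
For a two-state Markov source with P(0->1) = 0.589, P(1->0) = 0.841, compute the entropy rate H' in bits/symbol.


Stationary distribution: pi_0 = p10/(p01+p10) = 0.5881, pi_1 = 0.4119. Entropy rate H' = pi_0*H(p01) + pi_1*H(p10) = 0.5881*0.977 + 0.4119*0.6319 = 0.8349

0.8349 bits/symbol


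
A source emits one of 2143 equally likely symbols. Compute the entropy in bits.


H = log2(n) = log2(2143) = 11.0654

11.0654 bits


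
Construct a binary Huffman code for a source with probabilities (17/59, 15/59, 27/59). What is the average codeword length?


Huffman construction (repeatedly merge the two least-probable nodes; each merge adds 1 bit to every symbol beneath it): 15/59 + 17/59 = 32/59; 27/59 + 32/59 = 1. Resulting codeword lengths (in the order the probabilities were given): (2, 2, 1). L_avg = sum(p_i * l_i) = 17/59*2 + 15/59*2 + 27/59*1 = 91/59 = 1.5424

1.5424 bits


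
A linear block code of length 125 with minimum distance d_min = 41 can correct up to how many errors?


Correction capability = floor((d-1)/2) = floor((41-1)/2) = 20

20 errors


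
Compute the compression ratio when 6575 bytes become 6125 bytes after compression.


Ratio = original / compressed = 6575 / 6125 = 1.0735

1.0735


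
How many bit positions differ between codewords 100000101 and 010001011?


Count differing positions: ^ ^ . . . ^ ^ ^ . = 5 differences

5


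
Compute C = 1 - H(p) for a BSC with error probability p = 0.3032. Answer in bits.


H(p) = -p*log2(p) - (1-p)*log2(1-p) = -0.3032*log2(0.3032) - 0.6968*log2(0.6968) = 0.522007 + 0.363161 = 0.8852. C = 1 - H(p) = 1 - 0.8852 = 0.1148

0.1148 bits


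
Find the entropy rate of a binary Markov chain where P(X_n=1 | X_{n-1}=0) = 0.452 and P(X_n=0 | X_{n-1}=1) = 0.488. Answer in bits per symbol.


Stationary distribution: pi_0 = p10/(p01+p10) = 0.5191, pi_1 = 0.4809. Entropy rate H' = pi_0*H(p01) + pi_1*H(p10) = 0.5191*0.9933 + 0.4809*0.9996 = 0.9963

0.9963 bits/symbol


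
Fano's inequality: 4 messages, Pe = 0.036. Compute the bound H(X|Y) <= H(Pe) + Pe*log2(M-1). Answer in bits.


H(Pe) = -Pe*log2(Pe) - (1-Pe)*log2(1-Pe) = -0.036*log2(0.036) - 0.964*log2(0.964) = 0.172651 + 0.050991 = 0.2236. Pe*log2(M-1) = 0.036*log2(3) = 0.057059. Bound = H(Pe) + Pe*log2(M-1) = 0.172651 + 0.050991 + 0.057059 = 0.2807

0.2807 bits


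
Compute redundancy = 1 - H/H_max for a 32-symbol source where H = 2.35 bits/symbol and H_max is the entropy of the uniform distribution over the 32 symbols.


H_max = log2(K) = log2(32) = 5.0 bits/symbol. Redundancy = 1 - H/H_max = 1 - 2.35/5.0 = 1 - 0.47 = 0.53

0.53


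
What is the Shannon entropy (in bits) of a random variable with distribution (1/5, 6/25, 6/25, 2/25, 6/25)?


H = -sum(p_i * log2(p_i)). Terms: -(1/5)*log2(1/5) = 0.464386; -(6/25)*log2(6/25) = 0.494134; -(6/25)*log2(6/25) = 0.494134; -(2/25)*log2(2/25) = 0.291508; -(6/25)*log2(6/25) = 0.494134. H = 0.464386 + 0.494134 + 0.494134 + 0.291508 + 0.494134 = 2.2383

2.2383 bits


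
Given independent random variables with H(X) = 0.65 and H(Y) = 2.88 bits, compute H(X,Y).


For independent variables, H(X,Y) = H(X) + H(Y) = 0.65 + 2.88 = 3.53

3.53 bits


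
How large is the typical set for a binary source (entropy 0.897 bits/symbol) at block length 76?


log2|A_typical| = nH = 76 * 0.897 = 68.172, so |A_typical| ~ 2^68.172 = 3.325e+20

3.325e+20


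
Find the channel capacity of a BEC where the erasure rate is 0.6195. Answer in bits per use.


C = 1 - epsilon = 1 - 0.6195 = 0.3805

0.3805 bits


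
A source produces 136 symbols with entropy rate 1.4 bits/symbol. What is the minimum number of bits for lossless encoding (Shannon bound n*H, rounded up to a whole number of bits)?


Minimum bits >= n * H = 136 * 1.4 = 190.4, rounded up to a whole number of bits = 191

191 bits


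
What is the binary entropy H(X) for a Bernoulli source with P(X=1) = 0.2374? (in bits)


H = -p*log2(p) - (1-p)*log2(1-p). -0.2374*log2(0.2374) = 0.492512; -0.7626*log2(0.7626) = 0.298178. H = 0.492512 + 0.298178 = 0.7907

0.7907 bits


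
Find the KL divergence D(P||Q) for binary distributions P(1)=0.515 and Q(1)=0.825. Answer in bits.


KL = p*log2(p/q) + (1-p)*log2((1-p)/(1-q)) = 0.515*log2(0.515/0.825) + 0.485*log2(0.485/0.175) = 0.3631

0.3631 bits


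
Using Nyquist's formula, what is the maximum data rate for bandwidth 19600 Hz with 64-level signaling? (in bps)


Rate = 2 * B * log2(M) = 2 * 19600 * 6.0 = 235200.0

235200.0 bps


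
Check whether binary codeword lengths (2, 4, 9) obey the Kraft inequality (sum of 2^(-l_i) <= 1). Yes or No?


Kraft sum = sum(2^(-l_i)) = 0.3145, need <= 1. Result: satisfied (a binary prefix-free code with these lengths exists)

Yes


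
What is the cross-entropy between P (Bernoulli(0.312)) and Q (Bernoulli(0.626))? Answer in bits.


H(P,Q) = -p*log2(q) - (1-p)*log2(1-q). -0.312*log2(0.626) = 0.210839; -0.688*log2(0.374) = 0.976196. H(P,Q) = 0.210839 + 0.976196 = 1.187

1.187 bits


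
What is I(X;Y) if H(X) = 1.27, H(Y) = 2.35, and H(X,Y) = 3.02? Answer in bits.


I(X;Y) = H(X) + H(Y) - H(X,Y) = 1.27 + 2.35 - 3.02 = 0.6

0.6 bits


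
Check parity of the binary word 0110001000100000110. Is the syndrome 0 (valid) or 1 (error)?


Syndrome = XOR of all bits = 0 XOR 1 XOR 1 XOR 0 XOR 0 XOR 0 XOR 1 XOR 0 XOR 0 XOR 0 XOR 1 XOR 0 XOR 0 XOR 0 XOR 0 XOR 0 XOR 1 XOR 1 XOR 0 = 0

0


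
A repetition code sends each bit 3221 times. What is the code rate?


Rate = k/n = 1/3221

1/3221


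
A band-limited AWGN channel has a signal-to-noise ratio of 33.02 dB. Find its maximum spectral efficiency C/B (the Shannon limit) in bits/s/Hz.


SNR_linear = 10^(33.02/10) = 2004.472; C/B = log2(1 + SNR_linear) = log2(1 + 2004.472) = 10.9697

10.9697 bits/s/Hz


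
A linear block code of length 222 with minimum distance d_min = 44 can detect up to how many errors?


Detection capability = d_min - 1 = 44 - 1 = 43

43 errors


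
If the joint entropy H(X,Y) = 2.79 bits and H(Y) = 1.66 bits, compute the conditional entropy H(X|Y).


H(X|Y) = H(X,Y) - H(Y) = 2.79 - 1.66 = 1.13

1.13 bits


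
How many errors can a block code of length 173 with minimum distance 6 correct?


Correction capability = floor((d-1)/2) = floor((6-1)/2) = 2

2 errors


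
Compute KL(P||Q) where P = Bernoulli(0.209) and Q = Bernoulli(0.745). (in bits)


KL = p*log2(p/q) + (1-p)*log2((1-p)/(1-q)) = 0.209*log2(0.209/0.745) + 0.791*log2(0.791/0.255) = 0.9086

0.9086 bits


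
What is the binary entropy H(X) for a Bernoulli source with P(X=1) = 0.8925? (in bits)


H = -p*log2(p) - (1-p)*log2(1-p). -0.8925*log2(0.8925) = 0.146438; -0.1075*log2(0.1075) = 0.345891. H = 0.146438 + 0.345891 = 0.4923

0.4923 bits


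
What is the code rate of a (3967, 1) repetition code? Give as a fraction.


Rate = k/n = 1/3967

1/3967


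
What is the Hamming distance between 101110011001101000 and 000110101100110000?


Count differing positions: ^ . ^ . . . ^ ^ . ^ . ^ . ^ ^ . . . = 8 differences

8


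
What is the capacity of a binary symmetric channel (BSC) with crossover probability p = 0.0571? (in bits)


H(p) = -p*log2(p) - (1-p)*log2(1-p) = -0.0571*log2(0.0571) - 0.9429*log2(0.9429) = 0.235844 + 0.079980 = 0.3158. C = 1 - H(p) = 1 - 0.3158 = 0.6842

0.6842 bits


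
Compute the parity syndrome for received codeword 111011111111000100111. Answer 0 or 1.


Syndrome = XOR of all bits = 1 XOR 1 XOR 1 XOR 0 XOR 1 XOR 1 XOR 1 XOR 1 XOR 1 XOR 1 XOR 1 XOR 1 XOR 0 XOR 0 XOR 0 XOR 1 XOR 0 XOR 0 XOR 1 XOR 1 XOR 1 = 1

1


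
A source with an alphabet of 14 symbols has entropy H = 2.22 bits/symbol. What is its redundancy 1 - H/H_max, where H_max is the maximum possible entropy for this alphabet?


H_max = log2(K) = log2(14) = 3.8074 bits/symbol. Redundancy = 1 - H/H_max = 1 - 2.22/3.8074 = 1 - 0.5831 = 0.4169

0.4169


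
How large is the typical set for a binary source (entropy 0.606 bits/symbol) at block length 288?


log2|A_typical| = nH = 288 * 0.606 = 174.528, so |A_typical| ~ 2^174.528 = 3.453e+52

3.453e+52


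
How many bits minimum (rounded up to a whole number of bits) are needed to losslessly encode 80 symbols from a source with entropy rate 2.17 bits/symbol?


Minimum bits >= n * H = 80 * 2.17 = 173.6, rounded up to a whole number of bits = 174

174 bits


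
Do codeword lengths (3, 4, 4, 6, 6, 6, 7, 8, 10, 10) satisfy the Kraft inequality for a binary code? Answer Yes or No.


Kraft sum = sum(2^(-l_i)) = 0.3105, need <= 1. Result: satisfied (a binary prefix-free code with these lengths exists)

Yes


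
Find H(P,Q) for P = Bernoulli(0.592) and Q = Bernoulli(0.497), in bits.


H(P,Q) = -p*log2(q) - (1-p)*log2(1-q). -0.592*log2(0.497) = 0.597140; -0.408*log2(0.503) = 0.404479. H(P,Q) = 0.597140 + 0.404479 = 1.0016

1.0016 bits


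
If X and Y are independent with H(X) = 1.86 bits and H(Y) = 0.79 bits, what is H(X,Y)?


For independent variables, H(X,Y) = H(X) + H(Y) = 1.86 + 0.79 = 2.65

2.65 bits


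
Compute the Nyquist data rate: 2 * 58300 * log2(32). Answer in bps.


Rate = 2 * B * log2(M) = 2 * 58300 * 5.0 = 583000.0

583000.0 bps


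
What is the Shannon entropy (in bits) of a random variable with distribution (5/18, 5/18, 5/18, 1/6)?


H = -sum(p_i * log2(p_i)). Terms: -(5/18)*log2(5/18) = 0.513332; -(5/18)*log2(5/18) = 0.513332; -(5/18)*log2(5/18) = 0.513332; -(1/6)*log2(1/6) = 0.430827. H = 0.513332 + 0.513332 + 0.513332 + 0.430827 = 1.9708

1.9708 bits


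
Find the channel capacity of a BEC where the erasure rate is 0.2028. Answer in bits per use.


C = 1 - epsilon = 1 - 0.2028 = 0.7972

0.7972 bits


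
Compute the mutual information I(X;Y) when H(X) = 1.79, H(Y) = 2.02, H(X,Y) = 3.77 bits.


I(X;Y) = H(X) + H(Y) - H(X,Y) = 1.79 + 2.02 - 3.77 = 0.04

0.04 bits


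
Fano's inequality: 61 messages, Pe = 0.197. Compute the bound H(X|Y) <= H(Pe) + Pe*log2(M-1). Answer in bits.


H(Pe) = -Pe*log2(Pe) - (1-Pe)*log2(1-Pe) = -0.197*log2(0.197) - 0.803*log2(0.803) = 0.461715 + 0.254172 = 0.7159. Pe*log2(M-1) = 0.197*log2(60) = 1.163657. Bound = H(Pe) + Pe*log2(M-1) = 0.461715 + 0.254172 + 1.163657 = 1.8795

1.8795 bits


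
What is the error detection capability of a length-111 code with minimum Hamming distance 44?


Detection capability = d_min - 1 = 44 - 1 = 43

43 errors


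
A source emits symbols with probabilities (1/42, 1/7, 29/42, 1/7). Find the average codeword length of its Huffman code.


Huffman construction (repeatedly merge the two least-probable nodes; each merge adds 1 bit to every symbol beneath it): 1/42 + 1/7 = 1/6; 1/7 + 1/6 = 13/42; 13/42 + 29/42 = 1. Resulting codeword lengths (in the order the probabilities were given): (3, 3, 1, 2). L_avg = sum(p_i * l_i) = 1/42*3 + 1/7*3 + 29/42*1 + 1/7*2 = 31/21 = 1.4762

1.4762 bits


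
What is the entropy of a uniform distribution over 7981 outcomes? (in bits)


H = log2(n) = log2(7981) = 12.9624

12.9624 bits


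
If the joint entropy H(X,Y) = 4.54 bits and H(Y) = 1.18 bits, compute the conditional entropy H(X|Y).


H(X|Y) = H(X,Y) - H(Y) = 4.54 - 1.18 = 3.36

3.36 bits


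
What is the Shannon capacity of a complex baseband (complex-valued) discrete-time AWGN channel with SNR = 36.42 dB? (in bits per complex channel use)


SNR_linear = 10^(36.42/10) = 4385.307; C = log2(1 + SNR_linear) = log2(1 + 4385.307) = 12.0988

12.0988 bits/channel use


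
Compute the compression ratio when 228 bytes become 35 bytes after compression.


Ratio = original / compressed = 228 / 35 = 6.5143

6.5143


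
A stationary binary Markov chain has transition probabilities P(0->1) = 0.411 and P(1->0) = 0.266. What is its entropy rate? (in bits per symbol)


Stationary distribution: pi_0 = p10/(p01+p10) = 0.3929, pi_1 = 0.6071. Entropy rate H' = pi_0*H(p01) + pi_1*H(p10) = 0.3929*0.977 + 0.6071*0.8357 = 0.8912

0.8912 bits/symbol


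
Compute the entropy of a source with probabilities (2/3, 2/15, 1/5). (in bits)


H = -sum(p_i * log2(p_i)). Terms: -(2/3)*log2(2/3) = 0.389975; -(2/15)*log2(2/15) = 0.387585; -(1/5)*log2(1/5) = 0.464386. H = 0.389975 + 0.387585 + 0.464386 = 1.2419

1.2419 bits


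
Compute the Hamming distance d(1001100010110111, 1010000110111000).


Count differing positions: . . ^ ^ ^ . . ^ . . . . ^ ^ ^ ^ = 8 differences

8


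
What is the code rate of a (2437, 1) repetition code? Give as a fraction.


Rate = k/n = 1/2437

1/2437


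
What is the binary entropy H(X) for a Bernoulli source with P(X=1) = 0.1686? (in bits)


H = -p*log2(p) - (1-p)*log2(1-p). -0.1686*log2(0.1686) = 0.433019; -0.8314*log2(0.8314) = 0.221473. H = 0.433019 + 0.221473 = 0.6545

0.6545 bits


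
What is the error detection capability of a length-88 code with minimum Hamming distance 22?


Detection capability = d_min - 1 = 22 - 1 = 21

21 errors


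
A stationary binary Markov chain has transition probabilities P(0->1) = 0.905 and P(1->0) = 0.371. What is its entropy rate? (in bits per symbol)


Stationary distribution: pi_0 = p10/(p01+p10) = 0.2908, pi_1 = 0.7092. Entropy rate H' = pi_0*H(p01) + pi_1*H(p10) = 0.2908*0.4529 + 0.7092*0.9514 = 0.8065

0.8065 bits/symbol


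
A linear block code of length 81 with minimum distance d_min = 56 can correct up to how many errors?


Correction capability = floor((d-1)/2) = floor((56-1)/2) = 27

27 errors


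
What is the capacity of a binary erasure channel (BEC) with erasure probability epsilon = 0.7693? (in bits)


C = 1 - epsilon = 1 - 0.7693 = 0.2307

0.2307 bits


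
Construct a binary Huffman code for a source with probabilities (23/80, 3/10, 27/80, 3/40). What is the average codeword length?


Huffman construction (repeatedly merge the two least-probable nodes; each merge adds 1 bit to every symbol beneath it): 3/40 + 23/80 = 29/80; 3/10 + 27/80 = 51/80; 29/80 + 51/80 = 1. Resulting codeword lengths (in the order the probabilities were given): (2, 2, 2, 2). L_avg = sum(p_i * l_i) = 23/80*2 + 3/10*2 + 27/80*2 + 3/40*2 = 2

2.0 bits


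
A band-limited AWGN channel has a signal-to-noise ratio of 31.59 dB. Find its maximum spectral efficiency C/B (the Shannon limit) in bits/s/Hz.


SNR_linear = 10^(31.59/10) = 1442.1154; C/B = log2(1 + SNR_linear) = log2(1 + 1442.1154) = 10.495

10.495 bits/s/Hz


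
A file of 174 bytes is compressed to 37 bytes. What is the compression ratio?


Ratio = original / compressed = 174 / 37 = 4.7027

4.7027


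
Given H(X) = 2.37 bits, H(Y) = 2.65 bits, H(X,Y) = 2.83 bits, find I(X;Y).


I(X;Y) = H(X) + H(Y) - H(X,Y) = 2.37 + 2.65 - 2.83 = 2.19

2.19 bits


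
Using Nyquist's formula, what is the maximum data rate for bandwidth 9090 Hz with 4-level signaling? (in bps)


Rate = 2 * B * log2(M) = 2 * 9090 * 2.0 = 36360.0

36360.0 bps


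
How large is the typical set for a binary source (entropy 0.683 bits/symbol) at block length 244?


log2|A_typical| = nH = 244 * 0.683 = 166.652, so |A_typical| ~ 2^166.652 = 1.470e+50

1.470e+50


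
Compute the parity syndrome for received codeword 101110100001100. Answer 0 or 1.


Syndrome = XOR of all bits = 1 XOR 0 XOR 1 XOR 1 XOR 1 XOR 0 XOR 1 XOR 0 XOR 0 XOR 0 XOR 0 XOR 1 XOR 1 XOR 0 XOR 0 = 1

1


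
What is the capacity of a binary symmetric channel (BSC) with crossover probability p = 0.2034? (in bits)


H(p) = -p*log2(p) - (1-p)*log2(1-p) = -0.2034*log2(0.2034) - 0.7966*log2(0.7966) = 0.467334 + 0.261343 = 0.7287. C = 1 - H(p) = 1 - 0.7287 = 0.2713

0.2713 bits


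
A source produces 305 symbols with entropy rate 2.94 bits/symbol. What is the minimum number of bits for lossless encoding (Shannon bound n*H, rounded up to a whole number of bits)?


Minimum bits >= n * H = 305 * 2.94 = 896.7, rounded up to a whole number of bits = 897

897 bits


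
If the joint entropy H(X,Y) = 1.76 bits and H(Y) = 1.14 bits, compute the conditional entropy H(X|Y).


H(X|Y) = H(X,Y) - H(Y) = 1.76 - 1.14 = 0.62

0.62 bits


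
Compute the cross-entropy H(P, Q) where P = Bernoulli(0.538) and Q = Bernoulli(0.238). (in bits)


H(P,Q) = -p*log2(q) - (1-p)*log2(1-q). -0.538*log2(0.238) = 1.114180; -0.462*log2(0.762) = 0.181167. H(P,Q) = 1.114180 + 0.181167 = 1.2953

1.2953 bits


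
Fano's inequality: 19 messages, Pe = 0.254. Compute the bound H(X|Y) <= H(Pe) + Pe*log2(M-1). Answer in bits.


H(Pe) = -Pe*log2(Pe) - (1-Pe)*log2(1-Pe) = -0.254*log2(0.254) - 0.746*log2(0.746) = 0.502183 + 0.315373 = 0.8176. Pe*log2(M-1) = 0.254*log2(18) = 1.059161. Bound = H(Pe) + Pe*log2(M-1) = 0.502183 + 0.315373 + 1.059161 = 1.8767

1.8767 bits


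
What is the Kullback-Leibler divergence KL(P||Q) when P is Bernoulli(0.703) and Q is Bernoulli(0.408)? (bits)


KL = p*log2(p/q) + (1-p)*log2((1-p)/(1-q)) = 0.703*log2(0.703/0.408) + 0.297*log2(0.297/0.592) = 0.2563

0.2563 bits


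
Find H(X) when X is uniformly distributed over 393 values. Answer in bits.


H = log2(n) = log2(393) = 8.6184

8.6184 bits


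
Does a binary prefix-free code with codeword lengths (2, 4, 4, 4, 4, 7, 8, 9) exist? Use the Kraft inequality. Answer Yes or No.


Kraft sum = sum(2^(-l_i)) = 0.5137, need <= 1. Result: satisfied (a binary prefix-free code with these lengths exists)

Yes


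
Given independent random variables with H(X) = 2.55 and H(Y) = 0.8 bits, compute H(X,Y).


For independent variables, H(X,Y) = H(X) + H(Y) = 2.55 + 0.8 = 3.35

3.35 bits


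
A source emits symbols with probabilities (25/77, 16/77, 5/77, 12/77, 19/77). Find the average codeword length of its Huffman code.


Huffman construction (repeatedly merge the two least-probable nodes; each merge adds 1 bit to every symbol beneath it): 5/77 + 12/77 = 17/77; 16/77 + 17/77 = 3/7; 19/77 + 25/77 = 4/7; 3/7 + 4/7 = 1. Resulting codeword lengths (in the order the probabilities were given): (2, 2, 3, 3, 2). L_avg = sum(p_i * l_i) = 25/77*2 + 16/77*2 + 5/77*3 + 12/77*3 + 19/77*2 = 171/77 = 2.2208

2.2208 bits


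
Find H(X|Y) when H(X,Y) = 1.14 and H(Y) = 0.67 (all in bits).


H(X|Y) = H(X,Y) - H(Y) = 1.14 - 0.67 = 0.47

0.47 bits


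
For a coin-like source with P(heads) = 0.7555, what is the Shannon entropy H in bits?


H = -p*log2(p) - (1-p)*log2(1-p). -0.7555*log2(0.7555) = 0.305597; -0.2445*log2(0.2445) = 0.496847. H = 0.305597 + 0.496847 = 0.8024

0.8024 bits


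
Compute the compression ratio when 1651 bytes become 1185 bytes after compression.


Ratio = original / compressed = 1651 / 1185 = 1.3932

1.3932


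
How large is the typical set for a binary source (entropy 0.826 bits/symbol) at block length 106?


log2|A_typical| = nH = 106 * 0.826 = 87.556, so |A_typical| ~ 2^87.556 = 2.275e+26

2.275e+26


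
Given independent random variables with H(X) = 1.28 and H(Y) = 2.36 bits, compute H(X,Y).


For independent variables, H(X,Y) = H(X) + H(Y) = 1.28 + 2.36 = 3.64

3.64 bits
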